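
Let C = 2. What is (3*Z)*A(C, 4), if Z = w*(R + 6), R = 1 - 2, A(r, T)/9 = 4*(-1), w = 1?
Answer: -540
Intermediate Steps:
A(r, T) = -36 (A(r, T) = 9*(4*(-1)) = 9*(-4) = -36)
R = -1
Z = 5 (Z = 1*(-1 + 6) = 1*5 = 5)
(3*Z)*A(C, 4) = (3*5)*(-36) = 15*(-36) = -540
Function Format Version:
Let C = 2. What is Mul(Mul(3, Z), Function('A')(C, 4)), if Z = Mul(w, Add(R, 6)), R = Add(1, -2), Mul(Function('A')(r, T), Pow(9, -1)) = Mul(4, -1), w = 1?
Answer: -540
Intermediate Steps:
Function('A')(r, T) = -36 (Function('A')(r, T) = Mul(9, Mul(4, -1)) = Mul(9, -4) = -36)
R = -1
Z = 5 (Z = Mul(1, Add(-1, 6)) = Mul(1, 5) = 5)
Mul(Mul(3, Z), Function('A')(C, 4)) = Mul(Mul(3, 5), -36) = Mul(15, -36) = -540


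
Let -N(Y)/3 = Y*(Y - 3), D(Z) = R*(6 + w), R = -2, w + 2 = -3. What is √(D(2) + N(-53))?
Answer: I*√8906 ≈ 94.372*I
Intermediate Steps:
w = -5 (w = -2 - 3 = -5)
D(Z) = -2 (D(Z) = -2*(6 - 5) = -2*1 = -2)
N(Y) = -3*Y*(-3 + Y) (N(Y) = -3*Y*(Y - 3) = -3*Y*(-3 + Y))
√(D(2) + N(-53)) = √(-2 + 3*(-53)*(3 - 1*(-53))) = √(-2 + 3*(-53)*(3 + 53)) = √(-2 + 3*(-53)*56) = √(-2 - 8904) = √(-8906) = I*√8906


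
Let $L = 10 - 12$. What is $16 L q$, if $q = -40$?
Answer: $1280$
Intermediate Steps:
$L = -2$ ($L = 10 - 12 = -2$)
$16 L q = 16 \left(-2\right) \left(-40\right) = \left(-32\right) \left(-40\right) = 1280$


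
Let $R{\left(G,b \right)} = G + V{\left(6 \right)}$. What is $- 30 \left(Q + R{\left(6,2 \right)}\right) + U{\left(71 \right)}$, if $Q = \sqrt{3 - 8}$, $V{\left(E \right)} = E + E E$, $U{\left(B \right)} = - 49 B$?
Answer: $-4919 - 30 i \sqrt{5} \approx -4919.0 - 67.082 i$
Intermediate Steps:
$V{\left(E \right)} = E + E^{2}$
$R{\left(G,b \right)} = 42 + G$ ($R{\left(G,b \right)} = G + 6 \left(1 + 6\right) = G + 6 \cdot 7 = G + 42 = 42 + G$)
$Q = i \sqrt{5}$ ($Q = \sqrt{-5} = i \sqrt{5} \approx 2.2361 i$)
$- 30 \left(Q + R{\left(6,2 \right)}\right) + U{\left(71 \right)} = - 30 \left(i \sqrt{5} + \left(42 + 6\right)\right) - 3479 = - 30 \left(i \sqrt{5} + 48\right) - 3479 = - 30 \left(48 + i \sqrt{5}\right) - 3479 = \left(-1440 - 30 i \sqrt{5}\right) - 3479 = -4919 - 30 i \sqrt{5}$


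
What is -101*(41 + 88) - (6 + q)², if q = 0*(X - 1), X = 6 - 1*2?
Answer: -13065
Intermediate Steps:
X = 4 (X = 6 - 2 = 4)
q = 0 (q = 0*(4 - 1) = 0*3 = 0)
-101*(41 + 88) - (6 + q)² = -101*(41 + 88) - (6 + 0)² = -101*129 - 1*6² = -13029 - 1*36 = -13029 - 36 = -13065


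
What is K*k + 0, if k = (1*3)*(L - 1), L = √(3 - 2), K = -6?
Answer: 0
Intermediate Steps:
L = 1 (L = √1 = 1)
k = 0 (k = (1*3)*(1 - 1) = 3*0 = 0)
K*k + 0 = -6*0 + 0 = 0 + 0 = 0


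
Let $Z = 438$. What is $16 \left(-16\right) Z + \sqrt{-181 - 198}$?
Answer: $-112128 + i \sqrt{379} \approx -1.1213 \cdot 10^{5} + 19.468 i$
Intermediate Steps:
$16 \left(-16\right) Z + \sqrt{-181 - 198} = 16 \left(-16\right) 438 + \sqrt{-181 - 198} = \left(-256\right) 438 + \sqrt{-379} = -112128 + i \sqrt{379}$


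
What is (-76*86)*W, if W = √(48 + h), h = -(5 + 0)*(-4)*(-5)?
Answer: -13072*I*√13 ≈ -47132.0*I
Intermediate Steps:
h = -100 (h = -5*(-4)*(-5) = -1*(-20)*(-5) = 20*(-5) = -100)
W = 2*I*√13 (W = √(48 - 100) = √(-52) = 2*I*√13 ≈ 7.2111*I)
(-76*86)*W = (-76*86)*(2*I*√13) = -13072*I*√13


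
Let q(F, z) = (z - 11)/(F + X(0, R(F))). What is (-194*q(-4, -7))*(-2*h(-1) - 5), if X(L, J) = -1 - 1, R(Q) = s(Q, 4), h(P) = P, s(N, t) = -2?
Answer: 1746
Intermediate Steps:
R(Q) = -2
X(L, J) = -2
q(F, z) = (-11 + z)/(-2 + F) (q(F, z) = (z - 11)/(F - 2) = (-11 + z)/(-2 + F))
(-194*q(-4, -7))*(-2*h(-1) - 5) = (-194*(-11 - 7)/(-2 - 4))*(-2*(-1) - 5) = (-194*(-18)/(-6))*(2 - 5) = -(-97)*(-18)/3*(-3) = -194*3*(-3) = -582*(-3) = 1746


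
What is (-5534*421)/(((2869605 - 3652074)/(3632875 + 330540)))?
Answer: 9234019754810/782469 ≈ 1.1801e+7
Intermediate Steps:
(-5534*421)/(((2869605 - 3652074)/(3632875 + 330540))) = -2329814/((-782469/3963415)) = -2329814/((-782469*1/3963415)) = -2329814/(-782469/3963415) = -2329814*(-3963415/782469) = 9234019754810/782469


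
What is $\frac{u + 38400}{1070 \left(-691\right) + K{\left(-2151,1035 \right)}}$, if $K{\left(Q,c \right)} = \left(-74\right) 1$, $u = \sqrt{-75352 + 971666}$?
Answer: $- \frac{9600}{184861} - \frac{\sqrt{896314}}{739444} \approx -0.053211$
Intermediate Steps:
$u = \sqrt{896314} \approx 946.74$
$K{\left(Q,c \right)} = -74$
$\frac{u + 38400}{1070 \left(-691\right) + K{\left(-2151,1035 \right)}} = \frac{\sqrt{896314} + 38400}{1070 \left(-691\right) - 74} = \frac{38400 + \sqrt{896314}}{-739370 - 74} = \frac{38400 + \sqrt{896314}}{-739444} = \left(38400 + \sqrt{896314}\right) \left(- \frac{1}{739444}\right) = - \frac{9600}{184861} - \frac{\sqrt{896314}}{739444}$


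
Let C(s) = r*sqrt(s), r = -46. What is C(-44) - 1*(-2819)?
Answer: 2819 - 92*I*sqrt(11) ≈ 2819.0 - 305.13*I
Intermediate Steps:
C(s) = -46*sqrt(s)
C(-44) - 1*(-2819) = -92*I*sqrt(11) - 1*(-2819) = -92*I*sqrt(11) + 2819 = 2819 - 92*I*sqrt(11)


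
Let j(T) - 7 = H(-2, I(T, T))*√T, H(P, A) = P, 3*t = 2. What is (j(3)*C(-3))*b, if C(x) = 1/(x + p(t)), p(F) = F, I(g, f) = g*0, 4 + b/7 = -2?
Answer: 126 - 36*√3 ≈ 63.646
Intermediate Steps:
b = -42 (b = -28 + 7*(-2) = -28 - 14 = -42)
I(g, f) = 0
t = ⅔ (t = (⅓)*2 = ⅔ ≈ 0.66667)
j(T) = 7 - 2*√T
C(x) = 1/(⅔ + x) (C(x) = 1/(x + ⅔) = 1/(⅔ + x))
(j(3)*C(-3))*b = ((7 - 2*√3)*(3/(2 + 3*(-3))))*(-42) = ((7 - 2*√3)*(3/(2 - 9)))*(-42) = ((7 - 2*√3)*(3/(-7)))*(-42) = ((7 - 2*√3)*(3*(-⅐)))*(-42) = ((7 - 2*√3)*(-3/7))*(-42) = (-3 + 6*√3/7)*(-42) = 126 - 36*√3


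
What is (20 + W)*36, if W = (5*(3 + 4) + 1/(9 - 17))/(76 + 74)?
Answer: 72837/100 ≈ 728.37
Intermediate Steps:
W = 93/400 (W = (5*7 + 1/(-8))/150 = (35 - ⅛)*(1/150) = (279/8)*(1/150) = 93/400 ≈ 0.23250)
(20 + W)*36 = (20 + 93/400)*36 = (8093/400)*36 = 72837/100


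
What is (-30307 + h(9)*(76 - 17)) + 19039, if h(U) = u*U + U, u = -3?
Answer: -12330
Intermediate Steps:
h(U) = -2*U (h(U) = -3*U + U = -2*U)
(-30307 + h(9)*(76 - 17)) + 19039 = (-30307 + (-2*9)*(76 - 17)) + 19039 = (-30307 - 18*59) + 19039 = (-30307 - 1062) + 19039 = -31369 + 19039 = -12330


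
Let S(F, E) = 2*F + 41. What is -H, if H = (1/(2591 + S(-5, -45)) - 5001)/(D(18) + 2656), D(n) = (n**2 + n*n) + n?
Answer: 13112621/8710284 ≈ 1.5054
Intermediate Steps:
S(F, E) = 41 + 2*F
D(n) = n + 2*n**2 (D(n) = (n**2 + n**2) + n = 2*n**2 + n = n + 2*n**2)
H = -13112621/8710284 (H = (1/(2591 + (41 + 2*(-5))) - 5001)/(18*(1 + 2*18) + 2656) = (1/(2591 + (41 - 10)) - 5001)/(18*(1 + 36) + 2656) = (1/(2591 + 31) - 5001)/(18*37 + 2656) = (1/2622 - 5001)/(666 + 2656) = (1/2622 - 5001)/3322 = -13112621/2622*1/3322 = -13112621/8710284 ≈ -1.5054)
-H = -1*(-13112621/8710284) = 13112621/8710284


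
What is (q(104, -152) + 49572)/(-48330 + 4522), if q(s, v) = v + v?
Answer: -12317/10952 ≈ -1.1246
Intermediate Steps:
q(s, v) = 2*v
(q(104, -152) + 49572)/(-48330 + 4522) = (2*(-152) + 49572)/(-48330 + 4522) = (-304 + 49572)/(-43808) = 49268*(-1/43808) = -12317/10952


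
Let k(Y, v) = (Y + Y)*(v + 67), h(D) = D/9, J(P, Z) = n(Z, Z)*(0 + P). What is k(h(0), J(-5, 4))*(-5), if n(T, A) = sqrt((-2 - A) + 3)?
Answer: 0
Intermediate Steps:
n(T, A) = sqrt(1 - A)
J(P, Z) = P*sqrt(1 - Z) (J(P, Z) = sqrt(1 - Z)*(0 + P) = sqrt(1 - Z)*P = P*sqrt(1 - Z))
h(D) = D/9 (h(D) = D*(1/9) = D/9)
k(Y, v) = 2*Y*(67 + v) (k(Y, v) = (2*Y)*(67 + v) = 2*Y*(67 + v))
k(h(0), J(-5, 4))*(-5) = (2*((1/9)*0)*(67 - 5*sqrt(1 - 1*4)))*(-5) = (2*0*(67 - 5*sqrt(1 - 4)))*(-5) = (2*0*(67 - 5*I*sqrt(3)))*(-5) = 0*(-5) = 0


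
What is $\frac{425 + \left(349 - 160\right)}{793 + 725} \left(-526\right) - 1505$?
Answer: $- \frac{1303777}{759} \approx -1717.8$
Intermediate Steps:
$\frac{425 + \left(349 - 160\right)}{793 + 725} \left(-526\right) - 1505 = \frac{425 + 189}{1518} \left(-526\right) - 1505 = 614 \cdot \frac{1}{1518} \left(-526\right) - 1505 = \frac{307}{759} \left(-526\right) - 1505 = - \frac{161482}{759} - 1505 = - \frac{1303777}{759}$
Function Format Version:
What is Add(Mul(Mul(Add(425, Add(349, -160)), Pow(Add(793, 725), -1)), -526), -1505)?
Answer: Rational(-1303777, 759) ≈ -1717.8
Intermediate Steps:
Add(Mul(Mul(Add(425, Add(349, -160)), Pow(Add(793, 725), -1)), -526), -1505) = Add(Mul(Mul(Add(425, 189), Pow(1518, -1)), -526), -1505) = Add(Mul(Mul(614, Rational(1, 1518)), -526), -1505) = Add(Mul(Rational(307, 759), -526), -1505) = Add(Rational(-161482, 759), -1505) = Rational(-1303777, 759)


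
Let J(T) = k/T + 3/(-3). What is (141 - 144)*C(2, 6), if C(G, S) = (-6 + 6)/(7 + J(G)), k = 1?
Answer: 0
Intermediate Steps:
J(T) = -1 + 1/T (J(T) = 1/T + 3/(-3) = 1/T + 3*(-1/3) = 1/T - 1 = -1 + 1/T)
C(G, S) = 0 (C(G, S) = (-6 + 6)/(7 + (1 - G)/G) = 0/(7 + (1 - G)/G) = 0)
(141 - 144)*C(2, 6) = (141 - 144)*0 = -3*0 = 0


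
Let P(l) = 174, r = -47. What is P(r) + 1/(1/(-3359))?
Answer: -3185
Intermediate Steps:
P(r) + 1/(1/(-3359)) = 174 + 1/(1/(-3359)) = 174 + 1/(-1/3359) = 174 - 3359 = -3185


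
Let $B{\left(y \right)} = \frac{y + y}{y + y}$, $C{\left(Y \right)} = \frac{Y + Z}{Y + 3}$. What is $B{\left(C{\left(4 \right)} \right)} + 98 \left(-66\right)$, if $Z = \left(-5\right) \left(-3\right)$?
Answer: $-6467$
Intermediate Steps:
$Z = 15$
$C{\left(Y \right)} = \frac{15 + Y}{3 + Y}$ ($C{\left(Y \right)} = \frac{Y + 15}{Y + 3} = \frac{15 + Y}{3 + Y}$)
$B{\left(y \right)} = 1$ ($B{\left(y \right)} = \frac{2 y}{2 y} = 2 y \frac{1}{2 y} = 1$)
$B{\left(C{\left(4 \right)} \right)} + 98 \left(-66\right) = 1 + 98 \left(-66\right) = 1 - 6468 = -6467$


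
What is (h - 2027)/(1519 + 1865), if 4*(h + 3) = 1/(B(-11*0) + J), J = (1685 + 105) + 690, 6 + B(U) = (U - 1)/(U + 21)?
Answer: -421858339/703235808 ≈ -0.59988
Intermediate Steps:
B(U) = -6 + (-1 + U)/(21 + U) (B(U) = -6 + (U - 1)/(U + 21) = -6 + (-1 + U)/(21 + U))
J = 2480 (J = 1790 + 690 = 2480)
h = -623415/207812 (h = -3 + 1/(4*((-127 - (-55)*0)/(21 - 11*0) + 2480)) = -3 + 1/(4*((-127 - 5*0)/(21 + 0) + 2480)) = -3 + 1/(4*((-127 + 0)/21 + 2480)) = -3 + 1/(4*((1/21)*(-127) + 2480)) = -3 + 1/(4*(-127/21 + 2480)) = -3 + 1/(4*(51953/21)) = -3 + (¼)*(21/51953) = -3 + 21/207812 = -623415/207812 ≈ -2.9999)
(h - 2027)/(1519 + 1865) = (-623415/207812 - 2027)/(1519 + 1865) = -421858339/207812/3384 = -421858339/207812*1/3384 = -421858339/703235808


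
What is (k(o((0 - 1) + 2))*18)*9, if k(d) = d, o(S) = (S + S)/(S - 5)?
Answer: -81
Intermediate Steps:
o(S) = 2*S/(-5 + S) (o(S) = (2*S)/(-5 + S) = 2*S/(-5 + S))
(k(o((0 - 1) + 2))*18)*9 = ((2*((0 - 1) + 2)/(-5 + ((0 - 1) + 2)))*18)*9 = ((2*(-1 + 2)/(-5 + (-1 + 2)))*18)*9 = ((2*1/(-5 + 1))*18)*9 = ((2*1/(-4))*18)*9 = ((2*1*(-¼))*18)*9 = -½*18*9 = -9*9 = -81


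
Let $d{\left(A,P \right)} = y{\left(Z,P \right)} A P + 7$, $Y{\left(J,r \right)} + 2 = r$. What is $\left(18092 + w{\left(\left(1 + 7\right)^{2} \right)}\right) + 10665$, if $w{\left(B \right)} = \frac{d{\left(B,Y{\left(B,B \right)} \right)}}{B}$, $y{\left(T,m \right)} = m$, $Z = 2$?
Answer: $\frac{2086471}{64} \approx 32601.0$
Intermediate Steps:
$Y{\left(J,r \right)} = -2 + r$
$d{\left(A,P \right)} = 7 + A P^{2}$ ($d{\left(A,P \right)} = P A P + 7 = A P P + 7 = A P^{2} + 7 = 7 + A P^{2}$)
$w{\left(B \right)} = \frac{7 + B \left(-2 + B\right)^{2}}{B}$
$\left(18092 + w{\left(\left(1 + 7\right)^{2} \right)}\right) + 10665 = \left(18092 + \left(\left(-2 + \left(1 + 7\right)^{2}\right)^{2} + \frac{7}{\left(1 + 7\right)^{2}}\right)\right) + 10665 = \left(18092 + \left(\left(-2 + 8^{2}\right)^{2} + \frac{7}{8^{2}}\right)\right) + 10665 = \left(18092 + \left(\left(-2 + 64\right)^{2} + \frac{7}{64}\right)\right) + 10665 = \left(18092 + \left(62^{2} + 7 \cdot \frac{1}{64}\right)\right) + 10665 = \left(18092 + \left(3844 + \frac{7}{64}\right)\right) + 10665 = \left(18092 + \frac{246023}{64}\right) + 10665 = \frac{1403911}{64} + 10665 = \frac{2086471}{64}$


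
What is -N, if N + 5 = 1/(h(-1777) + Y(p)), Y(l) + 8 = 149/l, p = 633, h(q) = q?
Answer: 5649413/1129756 ≈ 5.0006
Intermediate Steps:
Y(l) = -8 + 149/l
N = -5649413/1129756 (N = -5 + 1/(-1777 + (-8 + 149/633)) = -5 + 1/(-1777 - 4915/633) = -5 + 1/(-1129756/633) = -5 - 633/1129756 = -5649413/1129756 ≈ -5.0006)
-N = -1*(-5649413/1129756) = 5649413/1129756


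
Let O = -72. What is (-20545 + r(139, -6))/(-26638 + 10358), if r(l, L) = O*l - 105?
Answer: 15329/8140 ≈ 1.8832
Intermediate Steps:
r(l, L) = -105 - 72*l (r(l, L) = -72*l - 105 = -105 - 72*l)
(-20545 + r(139, -6))/(-26638 + 10358) = (-20545 + (-105 - 72*139))/(-26638 + 10358) = (-20545 + (-105 - 10008))/(-16280) = (-20545 - 10113)*(-1/16280) = -30658*(-1/16280) = 15329/8140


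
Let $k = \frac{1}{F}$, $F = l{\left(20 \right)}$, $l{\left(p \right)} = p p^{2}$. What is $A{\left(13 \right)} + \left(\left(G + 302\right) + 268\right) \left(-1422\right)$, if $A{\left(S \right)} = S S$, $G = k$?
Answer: $- \frac{3241484711}{4000} \approx -8.1037 \cdot 10^{5}$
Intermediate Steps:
$l{\left(p \right)} = p^{3}$
$F = 8000$ ($F = 20^{3} = 8000$)
$k = \frac{1}{8000} \approx 0.000125$
$G = \frac{1}{8000} \approx 0.000125$
$A{\left(S \right)} = S^{2}$
$A{\left(13 \right)} + \left(\left(G + 302\right) + 268\right) \left(-1422\right) = 13^{2} + \left(\left(\frac{1}{8000} + 302\right) + 268\right) \left(-1422\right) = 169 + \left(\frac{2416001}{8000} + 268\right) \left(-1422\right) = 169 + \frac{4560001}{8000} \left(-1422\right) = 169 - \frac{3242160711}{4000} = - \frac{3241484711}{4000}$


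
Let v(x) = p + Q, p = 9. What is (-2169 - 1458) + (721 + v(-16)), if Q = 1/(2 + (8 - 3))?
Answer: -20278/7 ≈ -2896.9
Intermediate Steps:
Q = ⅐ (Q = 1/(2 + 5) = 1/7 = ⅐ ≈ 0.14286)
v(x) = 64/7 (v(x) = 9 + ⅐ = 64/7)
(-2169 - 1458) + (721 + v(-16)) = (-2169 - 1458) + (721 + 64/7) = -3627 + 5111/7 = -20278/7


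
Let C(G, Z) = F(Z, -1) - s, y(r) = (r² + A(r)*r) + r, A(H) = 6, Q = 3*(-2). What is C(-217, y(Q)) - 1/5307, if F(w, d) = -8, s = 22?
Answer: -159211/5307 ≈ -30.000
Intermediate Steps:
Q = -6
y(r) = r² + 7*r (y(r) = (r² + 6*r) + r = r² + 7*r)
C(G, Z) = -30 (C(G, Z) = -8 - 1*22 = -8 - 22 = -30)
C(-217, y(Q)) - 1/5307 = -30 - 1/5307 = -159211/5307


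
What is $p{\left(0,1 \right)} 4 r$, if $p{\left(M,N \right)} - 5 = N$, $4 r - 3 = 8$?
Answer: $66$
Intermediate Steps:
$r = \frac{11}{4}$ ($r = \frac{3}{4} + \frac{1}{4} \cdot 8 = \frac{3}{4} + 2 = \frac{11}{4} \approx 2.75$)
$p{\left(M,N \right)} = 5 + N$
$p{\left(0,1 \right)} 4 r = \left(5 + 1\right) 4 \cdot \frac{11}{4} = 6 \cdot 4 \cdot \frac{11}{4} = 24 \cdot \frac{11}{4} = 66$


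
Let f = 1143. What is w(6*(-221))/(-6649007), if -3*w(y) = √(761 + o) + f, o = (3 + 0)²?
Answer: 381/6649007 + √770/19947021 ≈ 5.8693e-5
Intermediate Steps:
o = 9 (o = 3² = 9)
w(y) = -381 - √770/3 (w(y) = -(√(761 + 9) + 1143)/3 = -(√770 + 1143)/3 = -(1143 + √770)/3 = -381 - √770/3)
w(6*(-221))/(-6649007) = (-381 - √770/3)/(-6649007) = (-381 - √770/3)*(-1/6649007) = 381/6649007 + √770/19947021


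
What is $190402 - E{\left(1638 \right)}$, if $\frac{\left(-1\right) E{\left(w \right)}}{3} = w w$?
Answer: $8239534$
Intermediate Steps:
$E{\left(w \right)} = - 3 w^{2}$ ($E{\left(w \right)} = - 3 w w = - 3 w^{2}$)
$190402 - E{\left(1638 \right)} = 190402 - - 3 \cdot 1638^{2} = 190402 - \left(-3\right) 2683044 = 190402 - -8049132 = 190402 + 8049132 = 8239534$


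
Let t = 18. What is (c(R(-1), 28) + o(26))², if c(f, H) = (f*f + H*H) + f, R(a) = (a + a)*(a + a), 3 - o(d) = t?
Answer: 622521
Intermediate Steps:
o(d) = -15 (o(d) = 3 - 1*18 = 3 - 18 = -15)
R(a) = 4*a² (R(a) = (2*a)*(2*a) = 4*a²)
c(f, H) = f + H² + f² (c(f, H) = (f² + H²) + f = (H² + f²) + f = f + H² + f²)
(c(R(-1), 28) + o(26))² = ((4*(-1)² + 28² + (4*(-1)²)²) - 15)² = ((4*1 + 784 + (4*1)²) - 15)² = ((4 + 784 + 4²) - 15)² = ((4 + 784 + 16) - 15)² = (804 - 15)² = 789² = 622521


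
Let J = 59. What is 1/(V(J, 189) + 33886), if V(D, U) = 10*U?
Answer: 1/35776 ≈ 2.7952e-5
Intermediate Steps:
1/(V(J, 189) + 33886) = 1/(10*189 + 33886) = 1/(1890 + 33886) = 1/35776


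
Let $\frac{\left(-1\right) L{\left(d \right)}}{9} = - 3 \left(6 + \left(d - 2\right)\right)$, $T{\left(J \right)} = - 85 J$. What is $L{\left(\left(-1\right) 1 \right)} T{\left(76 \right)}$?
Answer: $-523260$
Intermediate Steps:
$L{\left(d \right)} = 108 + 27 d$ ($L{\left(d \right)} = - 9 \left(- 3 \left(6 + \left(d - 2\right)\right)\right) = - 9 \left(- 3 \left(6 + \left(-2 + d\right)\right)\right) = - 9 \left(- 3 \left(4 + d\right)\right) = - 9 \left(-12 - 3 d\right) = 108 + 27 d$)
$L{\left(\left(-1\right) 1 \right)} T{\left(76 \right)} = \left(108 + 27 \left(\left(-1\right) 1\right)\right) \left(\left(-85\right) 76\right) = \left(108 + 27 \left(-1\right)\right) \left(-6460\right) = \left(108 - 27\right) \left(-6460\right) = 81 \left(-6460\right) = -523260$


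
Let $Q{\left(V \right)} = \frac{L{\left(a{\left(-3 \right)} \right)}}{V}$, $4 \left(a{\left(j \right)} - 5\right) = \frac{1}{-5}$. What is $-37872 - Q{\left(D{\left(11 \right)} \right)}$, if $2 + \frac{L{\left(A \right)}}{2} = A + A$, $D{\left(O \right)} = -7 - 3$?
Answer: $- \frac{1893521}{50} \approx -37870.0$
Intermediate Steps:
$a{\left(j \right)} = \frac{99}{20}$ ($a{\left(j \right)} = 5 + \frac{1}{4 \left(-5\right)} = 5 + \frac{1}{4} \left(- \frac{1}{5}\right) = 5 - \frac{1}{20} = \frac{99}{20}$)
$D{\left(O \right)} = -10$
$L{\left(A \right)} = -4 + 4 A$ ($L{\left(A \right)} = -4 + 2 \left(A + A\right) = -4 + 2 \cdot 2 A = -4 + 4 A$)
$Q{\left(V \right)} = \frac{79}{5 V}$ ($Q{\left(V \right)} = \frac{-4 + 4 \cdot \frac{99}{20}}{V} = \frac{-4 + \frac{99}{5}}{V} = \frac{79}{5 V}$)
$-37872 - Q{\left(D{\left(11 \right)} \right)} = -37872 - \frac{79}{5 \left(-10\right)} = -37872 - \frac{79}{5} \left(- \frac{1}{10}\right) = -37872 - - \frac{79}{50} = -37872 + \frac{79}{50} = - \frac{1893521}{50}$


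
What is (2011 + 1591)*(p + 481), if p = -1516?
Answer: -3728070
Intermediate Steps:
(2011 + 1591)*(p + 481) = (2011 + 1591)*(-1516 + 481) = 3602*(-1035) = -3728070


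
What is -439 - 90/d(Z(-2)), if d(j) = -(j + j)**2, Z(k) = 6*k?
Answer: -14043/32 ≈ -438.84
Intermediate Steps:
d(j) = -4*j**2 (d(j) = -(2*j)**2 = -4*j**2)
-439 - 90/d(Z(-2)) = -439 - 90/(-4*(6*(-2))**2) = -439 - 90/(-4*(-12)**2) = -439 - 90/(-4*144) = -439 - 90/(-576) = -439 - 1/576*(-90) = -439 + 5/32 = -14043/32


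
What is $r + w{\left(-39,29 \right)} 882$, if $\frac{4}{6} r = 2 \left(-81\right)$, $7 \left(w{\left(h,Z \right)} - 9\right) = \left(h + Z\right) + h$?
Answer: $1521$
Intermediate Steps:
$w{\left(h,Z \right)} = 9 + \frac{Z}{7} + \frac{2 h}{7}$ ($w{\left(h,Z \right)} = 9 + \frac{\left(h + Z\right) + h}{7} = 9 + \frac{\left(Z + h\right) + h}{7} = 9 + \frac{Z + 2 h}{7} = 9 + \left(\frac{Z}{7} + \frac{2 h}{7}\right) = 9 + \frac{Z}{7} + \frac{2 h}{7}$)
$r = -243$ ($r = \frac{3 \cdot 2 \left(-81\right)}{2} = \frac{3}{2} \left(-162\right) = -243$)
$r + w{\left(-39,29 \right)} 882 = -243 + \left(9 + \frac{1}{7} \cdot 29 + \frac{2}{7} \left(-39\right)\right) 882 = -243 + \left(9 + \frac{29}{7} - \frac{78}{7}\right) 882 = -243 + 2 \cdot 882 = -243 + 1764 = 1521$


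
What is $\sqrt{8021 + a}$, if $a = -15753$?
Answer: $2 i \sqrt{1933} \approx 87.932 i$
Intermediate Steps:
$\sqrt{8021 + a} = \sqrt{8021 - 15753} = \sqrt{-7732} = 2 i \sqrt{1933}$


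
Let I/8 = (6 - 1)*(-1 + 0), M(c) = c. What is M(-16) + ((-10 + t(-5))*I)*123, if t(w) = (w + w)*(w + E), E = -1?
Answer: -246016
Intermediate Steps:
t(w) = 2*w*(-1 + w) (t(w) = (w + w)*(w - 1) = (2*w)*(-1 + w) = 2*w*(-1 + w))
I = -40 (I = 8*((6 - 1)*(-1 + 0)) = 8*(5*(-1)) = 8*(-5) = -40)
M(-16) + ((-10 + t(-5))*I)*123 = -16 + ((-10 + 2*(-5)*(-1 - 5))*(-40))*123 = -16 + ((-10 + 2*(-5)*(-6))*(-40))*123 = -16 + ((-10 + 60)*(-40))*123 = -16 + (50*(-40))*123 = -16 - 2000*123 = -16 - 246000 = -246016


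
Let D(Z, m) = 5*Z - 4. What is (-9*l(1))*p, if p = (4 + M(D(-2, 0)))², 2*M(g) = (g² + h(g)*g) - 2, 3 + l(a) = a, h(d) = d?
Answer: 712818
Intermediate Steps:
l(a) = -3 + a
D(Z, m) = -4 + 5*Z
M(g) = -1 + g² (M(g) = ((g² + g*g) - 2)/2 = ((g² + g²) - 2)/2 = (2*g² - 2)/2 = (-2 + 2*g²)/2 = -1 + g²)
p = 39601 (p = (4 + (-1 + (-4 + 5*(-2))²))² = (4 + (-1 + (-4 - 10)²))² = (4 + (-1 + (-14)²))² = (4 + (-1 + 196))² = (4 + 195)² = 199² = 39601)
(-9*l(1))*p = -9*(-3 + 1)*39601 = -9*(-2)*39601 = 18*39601 = 712818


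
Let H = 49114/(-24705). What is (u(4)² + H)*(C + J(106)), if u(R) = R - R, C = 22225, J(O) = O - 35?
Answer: -365015248/8235 ≈ -44325.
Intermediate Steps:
J(O) = -35 + O
H = -49114/24705 (H = 49114*(-1/24705) = -49114/24705 ≈ -1.9880)
u(R) = 0
(u(4)² + H)*(C + J(106)) = (0² - 49114/24705)*(22225 + (-35 + 106)) = (0 - 49114/24705)*(22225 + 71) = -49114/24705*22296 = -365015248/8235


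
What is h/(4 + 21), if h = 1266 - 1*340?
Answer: 926/25 ≈ 37.040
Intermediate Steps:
h = 926 (h = 1266 - 340 = 926)
h/(4 + 21) = 926/(4 + 21) = 926/25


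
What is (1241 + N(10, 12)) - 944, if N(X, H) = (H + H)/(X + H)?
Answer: 3279/11 ≈ 298.09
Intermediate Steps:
N(X, H) = 2*H/(H + X) (N(X, H) = (2*H)/(H + X) = 2*H/(H + X))
(1241 + N(10, 12)) - 944 = (1241 + 2*12/(12 + 10)) - 944 = (1241 + 2*12/22) - 944 = (1241 + 2*12*(1/22)) - 944 = (1241 + 12/11) - 944 = 13663/11 - 944 = 3279/11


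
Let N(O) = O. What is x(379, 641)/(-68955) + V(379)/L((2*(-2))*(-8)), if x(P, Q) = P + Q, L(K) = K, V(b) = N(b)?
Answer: 1740087/147104 ≈ 11.829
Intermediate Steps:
V(b) = b
x(379, 641)/(-68955) + V(379)/L((2*(-2))*(-8)) = (379 + 641)/(-68955) + 379/(((2*(-2))*(-8))) = 1020*(-1/68955) + 379/((-4*(-8))) = -68/4597 + 379/32 = 1740087/147104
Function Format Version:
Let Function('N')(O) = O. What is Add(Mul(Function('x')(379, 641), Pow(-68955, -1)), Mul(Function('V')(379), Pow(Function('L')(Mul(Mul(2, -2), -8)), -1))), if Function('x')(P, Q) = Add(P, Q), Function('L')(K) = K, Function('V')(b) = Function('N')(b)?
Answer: Rational(1740087, 147104) ≈ 11.829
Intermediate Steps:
Function('V')(b) = b
Add(Mul(Function('x')(379, 641), Pow(-68955, -1)), Mul(Function('V')(379), Pow(Function('L')(Mul(Mul(2, -2), -8)), -1))) = Add(Mul(Add(379, 641), Pow(-68955, -1)), Mul(379, Pow(Mul(Mul(2, -2), -8), -1))) = Add(Mul(1020, Rational(-1, 68955)), Mul(379, Pow(Mul(-4, -8), -1))) = Add(Rational(-68, 4597), Mul(379, Pow(32, -1))) = Add(Rational(-68, 4597), Mul(379, Rational(1, 32))) = Add(Rational(-68, 4597), Rational(379, 32)) = Rational(1740087, 147104)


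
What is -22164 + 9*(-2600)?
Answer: -45564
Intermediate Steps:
-22164 + 9*(-2600) = -22164 - 23400 = -45564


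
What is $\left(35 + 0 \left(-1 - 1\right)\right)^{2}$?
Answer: $1225$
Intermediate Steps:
$\left(35 + 0 \left(-1 - 1\right)\right)^{2} = \left(35 + 0 \left(-2\right)\right)^{2} = \left(35 + 0\right)^{2} = 35^{2} = 1225$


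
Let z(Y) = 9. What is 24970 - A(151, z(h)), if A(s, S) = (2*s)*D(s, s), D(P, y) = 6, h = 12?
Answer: 23158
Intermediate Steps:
A(s, S) = 12*s (A(s, S) = (2*s)*6 = 12*s)
24970 - A(151, z(h)) = 24970 - 12*151 = 24970 - 1*1812 = 24970 - 1812 = 23158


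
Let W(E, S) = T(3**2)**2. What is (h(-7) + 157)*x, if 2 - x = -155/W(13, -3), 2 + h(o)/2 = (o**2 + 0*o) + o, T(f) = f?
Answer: 25043/27 ≈ 927.52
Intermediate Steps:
h(o) = -4 + 2*o + 2*o**2 (h(o) = -4 + 2*((o**2 + 0*o) + o) = -4 + 2*((o**2 + 0) + o) = -4 + 2*(o**2 + o) = -4 + 2*(o + o**2) = -4 + (2*o + 2*o**2) = -4 + 2*o + 2*o**2)
W(E, S) = 81 (W(E, S) = (3**2)**2 = 9**2 = 81)
x = 317/81 (x = 2 - (-155)/81 = 2 - 1*(-155/81) = 2 + 155/81 = 317/81 ≈ 3.9136)
(h(-7) + 157)*x = ((-4 + 2*(-7) + 2*(-7)**2) + 157)*(317/81) = ((-4 - 14 + 2*49) + 157)*(317/81) = ((-4 - 14 + 98) + 157)*(317/81) = (80 + 157)*(317/81) = 237*(317/81) = 25043/27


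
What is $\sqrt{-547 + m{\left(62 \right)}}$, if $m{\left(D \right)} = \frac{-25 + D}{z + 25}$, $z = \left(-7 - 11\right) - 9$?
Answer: $\frac{i \sqrt{2262}}{2} \approx 23.78 i$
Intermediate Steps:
$z = -27$ ($z = -18 - 9 = -27$)
$m{\left(D \right)} = \frac{25}{2} - \frac{D}{2}$ ($m{\left(D \right)} = \frac{-25 + D}{-27 + 25} = \frac{-25 + D}{-2} = \left(-25 + D\right) \left(- \frac{1}{2}\right) = \frac{25}{2} - \frac{D}{2}$)
$\sqrt{-547 + m{\left(62 \right)}} = \sqrt{-547 + \left(\frac{25}{2} - 31\right)} = \sqrt{-547 - \frac{37}{2}} = \sqrt{- \frac{1131}{2}} = \frac{i \sqrt{2262}}{2}$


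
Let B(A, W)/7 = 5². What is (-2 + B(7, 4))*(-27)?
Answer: -4671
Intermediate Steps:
B(A, W) = 175 (B(A, W) = 7*5² = 7*25 = 175)
(-2 + B(7, 4))*(-27) = (-2 + 175)*(-27) = 173*(-27) = -4671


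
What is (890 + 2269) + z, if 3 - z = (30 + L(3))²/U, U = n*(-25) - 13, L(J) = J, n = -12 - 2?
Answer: 1064505/337 ≈ 3158.8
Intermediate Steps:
n = -14
U = 337 (U = -14*(-25) - 13 = 350 - 13 = 337)
z = -78/337 (z = 3 - (30 + 3)²/337 = 3 - 33²/337 = 3 - 1089/337 = -78/337 ≈ -0.23145)
(890 + 2269) + z = (890 + 2269) - 78/337 = 3159 - 78/337 = 1064505/337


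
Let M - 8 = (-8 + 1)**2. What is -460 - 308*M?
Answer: -18016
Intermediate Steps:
M = 57 (M = 8 + (-8 + 1)**2 = 8 + (-7)**2 = 8 + 49 = 57)
-460 - 308*M = -460 - 308*57 = -460 - 17556 = -18016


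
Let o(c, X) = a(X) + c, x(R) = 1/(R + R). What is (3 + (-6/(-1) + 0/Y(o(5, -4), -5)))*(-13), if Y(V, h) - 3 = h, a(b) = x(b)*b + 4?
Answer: -117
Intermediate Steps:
x(R) = 1/(2*R)
a(b) = 9/2 (a(b) = (1/(2*b))*b + 4 = ½ + 4 = 9/2)
o(c, X) = 9/2 + c
Y(V, h) = 3 + h
(3 + (-6/(-1) + 0/Y(o(5, -4), -5)))*(-13) = (3 + (-6/(-1) + 0/(3 - 5)))*(-13) = (3 + (-6*(-1) + 0/(-2)))*(-13) = (3 + (6 + 0*(-½)))*(-13) = (3 + (6 + 0))*(-13) = (3 + 6)*(-13) = 9*(-13) = -117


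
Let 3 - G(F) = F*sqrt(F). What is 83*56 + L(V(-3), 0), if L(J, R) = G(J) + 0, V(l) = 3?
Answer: 4651 - 3*sqrt(3) ≈ 4645.8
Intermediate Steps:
G(F) = 3 - F**(3/2) (G(F) = 3 - F*sqrt(F) = 3 - F**(3/2))
L(J, R) = 3 - J**(3/2) (L(J, R) = (3 - J**(3/2)) + 0 = 3 - J**(3/2))
83*56 + L(V(-3), 0) = 83*56 + (3 - 3**(3/2)) = 4648 + (3 - 3*sqrt(3)) = 4651 - 3*sqrt(3)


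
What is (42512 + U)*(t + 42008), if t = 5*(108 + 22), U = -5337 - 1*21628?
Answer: 663203926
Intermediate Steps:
U = -26965 (U = -5337 - 21628 = -26965)
t = 650 (t = 5*130 = 650)
(42512 + U)*(t + 42008) = (42512 - 26965)*(650 + 42008) = 15547*42658 = 663203926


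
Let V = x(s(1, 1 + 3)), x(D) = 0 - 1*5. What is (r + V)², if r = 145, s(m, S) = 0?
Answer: 19600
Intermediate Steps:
x(D) = -5 (x(D) = 0 - 5 = -5)
V = -5
(r + V)² = (145 - 5)² = 140² = 19600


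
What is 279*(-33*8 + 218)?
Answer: -12834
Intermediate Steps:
279*(-33*8 + 218) = 279*(-264 + 218) = 279*(-46) = -12834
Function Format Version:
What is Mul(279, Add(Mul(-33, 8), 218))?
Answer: -12834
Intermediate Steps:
Mul(279, Add(Mul(-33, 8), 218)) = Mul(279, Add(-264, 218)) = Mul(279, -46) = -12834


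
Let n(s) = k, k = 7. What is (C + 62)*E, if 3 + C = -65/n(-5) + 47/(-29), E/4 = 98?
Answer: 546728/29 ≈ 18853.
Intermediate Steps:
E = 392 (E = 4*98 = 392)
n(s) = 7
C = -2823/203 (C = -3 + (-65/7 + 47/(-29)) = -3 + (-65*⅐ + 47*(-1/29)) = -3 + (-65/7 - 47/29) = -3 - 2214/203 = -2823/203 ≈ -13.906)
(C + 62)*E = (-2823/203 + 62)*392 = (9763/203)*392 = 546728/29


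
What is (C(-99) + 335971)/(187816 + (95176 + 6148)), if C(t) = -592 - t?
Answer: 55913/48190 ≈ 1.1603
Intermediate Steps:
(C(-99) + 335971)/(187816 + (95176 + 6148)) = ((-592 - 1*(-99)) + 335971)/(187816 + (95176 + 6148)) = ((-592 + 99) + 335971)/(187816 + 101324) = (-493 + 335971)/289140 = 335478*(1/289140) = 55913/48190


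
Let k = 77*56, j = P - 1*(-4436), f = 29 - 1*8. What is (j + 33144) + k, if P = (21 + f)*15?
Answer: 42522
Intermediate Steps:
f = 21 (f = 29 - 8 = 21)
P = 630 (P = (21 + 21)*15 = 42*15 = 630)
j = 5066 (j = 630 - 1*(-4436) = 630 + 4436 = 5066)
k = 4312
(j + 33144) + k = (5066 + 33144) + 4312 = 38210 + 4312 = 42522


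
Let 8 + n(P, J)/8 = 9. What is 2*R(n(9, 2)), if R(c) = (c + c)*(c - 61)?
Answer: -1696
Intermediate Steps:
n(P, J) = 8 (n(P, J) = -64 + 8*9 = -64 + 72 = 8)
R(c) = 2*c*(-61 + c) (R(c) = (2*c)*(-61 + c) = 2*c*(-61 + c))
2*R(n(9, 2)) = 2*(2*8*(-61 + 8)) = 2*(2*8*(-53)) = 2*(-848) = -1696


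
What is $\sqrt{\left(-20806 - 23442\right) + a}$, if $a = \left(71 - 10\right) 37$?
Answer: $i \sqrt{41991} \approx 204.92 i$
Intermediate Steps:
$a = 2257$ ($a = 61 \cdot 37 = 2257$)
$\sqrt{\left(-20806 - 23442\right) + a} = \sqrt{\left(-20806 - 23442\right) + 2257} = \sqrt{-44248 + 2257} = \sqrt{-41991} = i \sqrt{41991}$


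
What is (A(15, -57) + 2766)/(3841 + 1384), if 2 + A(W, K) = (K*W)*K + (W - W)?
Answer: 51499/5225 ≈ 9.8563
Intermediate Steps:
A(W, K) = -2 + W*K**2 (A(W, K) = -2 + ((K*W)*K + (W - W)) = -2 + (W*K**2 + 0) = -2 + W*K**2)
(A(15, -57) + 2766)/(3841 + 1384) = ((-2 + 15*(-57)**2) + 2766)/(3841 + 1384) = ((-2 + 15*3249) + 2766)/5225 = ((-2 + 48735) + 2766)*(1/5225) = (48733 + 2766)*(1/5225) = 51499*(1/5225) = 51499/5225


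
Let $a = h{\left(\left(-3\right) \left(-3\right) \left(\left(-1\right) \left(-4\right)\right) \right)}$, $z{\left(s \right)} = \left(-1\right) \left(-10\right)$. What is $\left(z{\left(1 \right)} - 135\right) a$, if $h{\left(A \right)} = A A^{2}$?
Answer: $-5832000$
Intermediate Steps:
$z{\left(s \right)} = 10$
$h{\left(A \right)} = A^{3}$
$a = 46656$ ($a = \left(\left(-3\right) \left(-3\right) \left(\left(-1\right) \left(-4\right)\right)\right)^{3} = \left(9 \cdot 4\right)^{3} = 36^{3} = 46656$)
$\left(z{\left(1 \right)} - 135\right) a = \left(10 - 135\right) 46656 = \left(-125\right) 46656 = -5832000$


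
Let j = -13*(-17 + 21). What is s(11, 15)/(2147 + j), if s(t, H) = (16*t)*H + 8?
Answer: 2648/2095 ≈ 1.2640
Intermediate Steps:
s(t, H) = 8 + 16*H*t (s(t, H) = 16*H*t + 8 = 8 + 16*H*t)
j = -52 (j = -13*4 = -52)
s(11, 15)/(2147 + j) = (8 + 16*15*11)/(2147 - 52) = (8 + 2640)/2095 = 2648*(1/2095) = 2648/2095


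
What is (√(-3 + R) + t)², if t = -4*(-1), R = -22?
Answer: -9 + 40*I ≈ -9.0 + 40.0*I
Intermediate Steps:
t = 4
(√(-3 + R) + t)² = (√(-3 - 22) + 4)² = (√(-25) + 4)² = (5*I + 4)² = (4 + 5*I)²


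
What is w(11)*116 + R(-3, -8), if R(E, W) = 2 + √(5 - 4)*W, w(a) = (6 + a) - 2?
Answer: 1734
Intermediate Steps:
w(a) = 4 + a
R(E, W) = 2 + W (R(E, W) = 2 + √1*W = 2 + 1*W = 2 + W)
w(11)*116 + R(-3, -8) = (4 + 11)*116 + (2 - 8) = 15*116 - 6 = 1740 - 6 = 1734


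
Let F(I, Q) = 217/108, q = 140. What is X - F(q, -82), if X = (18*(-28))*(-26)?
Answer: 1415015/108 ≈ 13102.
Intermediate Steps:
F(I, Q) = 217/108 (F(I, Q) = 217*(1/108) = 217/108)
X = 13104 (X = -504*(-26) = 13104)
X - F(q, -82) = 13104 - 1*217/108 = 13104 - 217/108 = 1415015/108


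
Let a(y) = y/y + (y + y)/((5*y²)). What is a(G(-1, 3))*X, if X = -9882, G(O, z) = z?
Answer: -55998/5 ≈ -11200.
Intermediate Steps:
a(y) = 1 + 2/(5*y) (a(y) = 1 + (2*y)*(1/(5*y²)) = 1 + 2/(5*y))
a(G(-1, 3))*X = ((⅖ + 3)/3)*(-9882) = ((⅓)*(17/5))*(-9882) = (17/15)*(-9882) = -55998/5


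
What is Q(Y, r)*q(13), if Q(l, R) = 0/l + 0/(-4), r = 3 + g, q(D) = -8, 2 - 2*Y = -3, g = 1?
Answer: 0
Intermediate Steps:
Y = 5/2 (Y = 1 - ½*(-3) = 1 + 3/2 = 5/2 ≈ 2.5000)
r = 4 (r = 3 + 1 = 4)
Q(l, R) = 0 (Q(l, R) = 0 + 0*(-¼) = 0 + 0 = 0)
Q(Y, r)*q(13) = 0*(-8) = 0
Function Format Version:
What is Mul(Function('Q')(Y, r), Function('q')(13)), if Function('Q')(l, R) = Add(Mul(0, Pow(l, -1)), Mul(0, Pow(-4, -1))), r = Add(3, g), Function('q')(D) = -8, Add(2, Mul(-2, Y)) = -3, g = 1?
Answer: 0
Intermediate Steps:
Y = Rational(5, 2) (Y = Add(1, Mul(Rational(-1, 2), -3)) = Add(1, Rational(3, 2)) = Rational(5, 2) ≈ 2.5000)
r = 4 (r = Add(3, 1) = 4)
Function('Q')(l, R) = 0 (Function('Q')(l, R) = Add(0, Mul(0, Rational(-1, 4))) = Add(0, 0) = 0)
Mul(Function('Q')(Y, r), Function('q')(13)) = Mul(0, -8) = 0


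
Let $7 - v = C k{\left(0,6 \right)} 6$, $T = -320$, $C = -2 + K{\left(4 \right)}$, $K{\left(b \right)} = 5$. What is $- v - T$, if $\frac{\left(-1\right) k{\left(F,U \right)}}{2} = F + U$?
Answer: $97$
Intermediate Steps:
$k{\left(F,U \right)} = - 2 F - 2 U$ ($k{\left(F,U \right)} = - 2 \left(F + U\right) = - 2 F - 2 U$)
$C = 3$ ($C = -2 + 5 = 3$)
$v = 223$ ($v = 7 - 3 \left(\left(-2\right) 0 - 12\right) 6 = 7 - 3 \left(0 - 12\right) 6 = 7 - 3 \left(-12\right) 6 = 7 - \left(-36\right) 6 = 7 - -216 = 7 + 216 = 223$)
$- v - T = \left(-1\right) 223 - -320 = -223 + 320 = 97$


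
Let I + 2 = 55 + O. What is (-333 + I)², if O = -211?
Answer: 241081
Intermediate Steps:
I = -158 (I = -2 + (55 - 211) = -2 - 156 = -158)
(-333 + I)² = (-333 - 158)² = (-491)² = 241081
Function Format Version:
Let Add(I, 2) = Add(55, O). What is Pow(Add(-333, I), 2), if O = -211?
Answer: 241081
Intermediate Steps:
I = -158 (I = Add(-2, Add(55, -211)) = Add(-2, -156) = -158)
Pow(Add(-333, I), 2) = Pow(Add(-333, -158), 2) = Pow(-491, 2) = 241081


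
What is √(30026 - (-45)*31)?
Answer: √31421 ≈ 177.26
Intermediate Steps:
√(30026 - (-45)*31) = √(30026 - 5*(-279)) = √(30026 + 1395) = √31421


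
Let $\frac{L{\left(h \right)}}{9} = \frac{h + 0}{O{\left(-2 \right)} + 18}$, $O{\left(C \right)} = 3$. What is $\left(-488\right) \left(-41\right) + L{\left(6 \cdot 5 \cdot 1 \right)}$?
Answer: $\frac{140146}{7} \approx 20021.0$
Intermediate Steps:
$L{\left(h \right)} = \frac{3 h}{7}$ ($L{\left(h \right)} = 9 \frac{h + 0}{3 + 18} = 9 \frac{h}{21} = \frac{3 h}{7}$)
$\left(-488\right) \left(-41\right) + L{\left(6 \cdot 5 \cdot 1 \right)} = \left(-488\right) \left(-41\right) + \frac{3 \cdot 6 \cdot 5 \cdot 1}{7} = 20008 + \frac{3 \cdot 30 \cdot 1}{7} = 20008 + \frac{3}{7} \cdot 30 = 20008 + \frac{90}{7} = \frac{140146}{7}$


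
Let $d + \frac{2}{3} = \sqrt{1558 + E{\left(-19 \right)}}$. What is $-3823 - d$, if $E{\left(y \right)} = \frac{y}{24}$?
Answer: $- \frac{11467}{3} - \frac{\sqrt{224238}}{12} \approx -3861.8$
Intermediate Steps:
$E{\left(y \right)} = \frac{y}{24}$ ($E{\left(y \right)} = y \frac{1}{24} = \frac{y}{24}$)
$d = - \frac{2}{3} + \frac{\sqrt{224238}}{12}$ ($d = - \frac{2}{3} + \sqrt{1558 + \frac{1}{24} \left(-19\right)} = - \frac{2}{3} + \sqrt{1558 - \frac{19}{24}} = - \frac{2}{3} + \sqrt{\frac{37373}{24}} = - \frac{2}{3} + \frac{\sqrt{224238}}{12} \approx 38.795$)
$-3823 - d = -3823 - \left(- \frac{2}{3} + \frac{\sqrt{224238}}{12}\right) = -3823 + \left(\frac{2}{3} - \frac{\sqrt{224238}}{12}\right) = - \frac{11467}{3} - \frac{\sqrt{224238}}{12}$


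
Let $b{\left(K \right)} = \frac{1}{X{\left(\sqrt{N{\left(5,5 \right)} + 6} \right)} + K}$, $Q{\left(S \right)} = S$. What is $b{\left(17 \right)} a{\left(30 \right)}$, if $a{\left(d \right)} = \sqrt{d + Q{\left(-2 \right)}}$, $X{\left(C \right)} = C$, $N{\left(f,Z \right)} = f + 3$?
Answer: $- \frac{14 \sqrt{2}}{275} + \frac{34 \sqrt{7}}{275} \approx 0.25511$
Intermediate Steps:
$N{\left(f,Z \right)} = 3 + f$
$b{\left(K \right)} = \frac{1}{K + \sqrt{14}}$ ($b{\left(K \right)} = \frac{1}{\sqrt{\left(3 + 5\right) + 6} + K} = \frac{1}{\sqrt{8 + 6} + K} = \frac{1}{\sqrt{14} + K} = \frac{1}{K + \sqrt{14}}$)
$a{\left(d \right)} = \sqrt{-2 + d}$ ($a{\left(d \right)} = \sqrt{d - 2} = \sqrt{-2 + d}$)
$b{\left(17 \right)} a{\left(30 \right)} = \frac{\sqrt{-2 + 30}}{17 + \sqrt{14}} = \frac{\sqrt{28}}{17 + \sqrt{14}} = \frac{2 \sqrt{7}}{17 + \sqrt{14}}$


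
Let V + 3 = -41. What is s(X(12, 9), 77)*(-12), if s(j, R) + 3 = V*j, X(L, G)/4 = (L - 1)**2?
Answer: 255588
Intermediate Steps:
V = -44 (V = -3 - 41 = -44)
X(L, G) = 4*(-1 + L)**2 (X(L, G) = 4*(L - 1)**2 = 4*(-1 + L)**2)
s(j, R) = -3 - 44*j
s(X(12, 9), 77)*(-12) = (-3 - 176*(-1 + 12)**2)*(-12) = (-3 - 176*11**2)*(-12) = (-3 - 176*121)*(-12) = (-3 - 44*484)*(-12) = (-3 - 21296)*(-12) = -21299*(-12) = 255588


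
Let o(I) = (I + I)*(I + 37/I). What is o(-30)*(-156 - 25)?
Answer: -339194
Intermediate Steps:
o(I) = 2*I*(I + 37/I) (o(I) = (2*I)*(I + 37/I) = 2*I*(I + 37/I))
o(-30)*(-156 - 25) = (74 + 2*(-30)²)*(-156 - 25) = (74 + 2*900)*(-181) = (74 + 1800)*(-181) = 1874*(-181) = -339194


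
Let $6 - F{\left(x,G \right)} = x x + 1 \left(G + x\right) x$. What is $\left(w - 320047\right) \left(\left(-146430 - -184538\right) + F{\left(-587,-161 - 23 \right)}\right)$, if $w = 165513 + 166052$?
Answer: $-8742530576$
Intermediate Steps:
$w = 331565$
$F{\left(x,G \right)} = 6 - x^{2} - x \left(G + x\right)$ ($F{\left(x,G \right)} = 6 - \left(x x + 1 \left(G + x\right) x\right) = 6 - \left(x^{2} + \left(G + x\right) x\right) = 6 - \left(x^{2} + x \left(G + x\right)\right) = 6 - x^{2} - x \left(G + x\right)$)
$\left(w - 320047\right) \left(\left(-146430 - -184538\right) + F{\left(-587,-161 - 23 \right)}\right) = \left(331565 - 320047\right) \left(\left(-146430 - -184538\right) - \left(-6 + 689138 + \left(-161 - 23\right) \left(-587\right)\right)\right) = 11518 \left(\left(-146430 + 184538\right) - \left(689132 + \left(-161 - 23\right) \left(-587\right)\right)\right) = 11518 \left(38108 - \left(689132 + 108008\right)\right) = 11518 \left(38108 - 797140\right) = 11518 \left(-759032\right) = -8742530576$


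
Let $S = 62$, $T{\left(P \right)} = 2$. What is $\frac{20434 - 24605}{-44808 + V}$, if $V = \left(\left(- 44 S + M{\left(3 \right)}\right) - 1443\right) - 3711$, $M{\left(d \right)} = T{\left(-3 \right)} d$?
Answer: $\frac{4171}{52684} \approx 0.07917$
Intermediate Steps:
$M{\left(d \right)} = 2 d$
$V = -7876$ ($V = \left(\left(\left(-44\right) 62 + 2 \cdot 3\right) - 1443\right) - 3711 = \left(\left(-2728 + 6\right) + \left(-2209 + 766\right)\right) - 3711 = \left(-2722 - 1443\right) - 3711 = -4165 - 3711 = -7876$)
$\frac{20434 - 24605}{-44808 + V} = \frac{20434 - 24605}{-44808 - 7876} = - \frac{4171}{-52684} = \left(-4171\right) \left(- \frac{1}{52684}\right) = \frac{4171}{52684}$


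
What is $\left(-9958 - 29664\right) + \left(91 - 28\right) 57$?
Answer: $-36031$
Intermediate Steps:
$\left(-9958 - 29664\right) + \left(91 - 28\right) 57 = -39622 + 63 \cdot 57 = -39622 + 3591 = -36031$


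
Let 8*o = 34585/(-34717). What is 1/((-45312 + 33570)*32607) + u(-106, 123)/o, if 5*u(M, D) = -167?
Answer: 17758307303652403/66208035807450 ≈ 268.22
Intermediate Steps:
u(M, D) = -167/5 (u(M, D) = (⅕)*(-167) = -167/5)
o = -34585/277736 (o = (34585/(-34717))/8 = (34585*(-1/34717))/8 = (⅛)*(-34585/34717) = -34585/277736 ≈ -0.12452)
1/((-45312 + 33570)*32607) + u(-106, 123)/o = 1/((-45312 + 33570)*32607) - 167/(5*(-34585/277736)) = (1/32607)/(-11742) - 167/5*(-277736/34585) = -1/11742*1/32607 + 46381912/172925 = -1/382871394 + 46381912/172925 = 17758307303652403/66208035807450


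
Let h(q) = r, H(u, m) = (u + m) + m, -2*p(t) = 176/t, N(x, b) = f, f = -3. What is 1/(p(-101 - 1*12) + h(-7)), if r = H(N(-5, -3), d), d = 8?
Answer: 113/1557 ≈ 0.072575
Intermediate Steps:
N(x, b) = -3
p(t) = -88/t
H(u, m) = u + 2*m (H(u, m) = (m + u) + m = u + 2*m)
r = 13 (r = -3 + 2*8 = -3 + 16 = 13)
h(q) = 13
1/(p(-101 - 1*12) + h(-7)) = 1/(-88/(-101 - 1*12) + 13) = 1/(-88/(-101 - 12) + 13) = 1/(-88/(-113) + 13) = 1/(-88*(-1/113) + 13) = 1/(88/113 + 13) = 1/(1557/113) = 113/1557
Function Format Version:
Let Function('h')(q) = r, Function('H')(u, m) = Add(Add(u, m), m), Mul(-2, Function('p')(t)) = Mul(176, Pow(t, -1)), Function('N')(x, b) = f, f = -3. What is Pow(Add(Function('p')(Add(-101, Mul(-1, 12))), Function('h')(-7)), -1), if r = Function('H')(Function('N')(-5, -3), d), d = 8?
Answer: Rational(113, 1557) ≈ 0.072575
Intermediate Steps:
Function('N')(x, b) = -3
Function('p')(t) = Mul(-88, Pow(t, -1)) (Function('p')(t) = Mul(Rational(-1, 2), Mul(176, Pow(t, -1))) = Mul(-88, Pow(t, -1)))
Function('H')(u, m) = Add(u, Mul(2, m)) (Function('H')(u, m) = Add(Add(m, u), m) = Add(u, Mul(2, m)))
r = 13 (r = Add(-3, Mul(2, 8)) = Add(-3, 16) = 13)
Function('h')(q) = 13
Pow(Add(Function('p')(Add(-101, Mul(-1, 12))), Function('h')(-7)), -1) = Pow(Add(Mul(-88, Pow(Add(-101, Mul(-1, 12)), -1)), 13), -1) = Pow(Add(Mul(-88, Pow(Add(-101, -12), -1)), 13), -1) = Pow(Add(Mul(-88, Pow(-113, -1)), 13), -1) = Pow(Add(Mul(-88, Rational(-1, 113)), 13), -1) = Pow(Add(Rational(88, 113), 13), -1) = Pow(Rational(1557, 113), -1) = Rational(113, 1557)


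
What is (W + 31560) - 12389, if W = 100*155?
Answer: 34671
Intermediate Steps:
W = 15500
(W + 31560) - 12389 = (15500 + 31560) - 12389 = 47060 - 12389 = 34671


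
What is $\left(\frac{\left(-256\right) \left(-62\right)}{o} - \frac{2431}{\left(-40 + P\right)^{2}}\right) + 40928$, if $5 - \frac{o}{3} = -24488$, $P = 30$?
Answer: $\frac{300557810951}{7347900} \approx 40904.0$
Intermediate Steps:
$o = 73479$ ($o = 15 - -73464 = 15 + 73464 = 73479$)
$\left(\frac{\left(-256\right) \left(-62\right)}{o} - \frac{2431}{\left(-40 + P\right)^{2}}\right) + 40928 = \left(\frac{\left(-256\right) \left(-62\right)}{73479} - \frac{2431}{\left(-40 + 30\right)^{2}}\right) + 40928 = \left(15872 \cdot \frac{1}{73479} - \frac{2431}{\left(-10\right)^{2}}\right) + 40928 = \left(\frac{15872}{73479} - \frac{2431}{100}\right) + 40928 = - \frac{177040249}{7347900} + 40928 = \frac{300557810951}{7347900}$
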